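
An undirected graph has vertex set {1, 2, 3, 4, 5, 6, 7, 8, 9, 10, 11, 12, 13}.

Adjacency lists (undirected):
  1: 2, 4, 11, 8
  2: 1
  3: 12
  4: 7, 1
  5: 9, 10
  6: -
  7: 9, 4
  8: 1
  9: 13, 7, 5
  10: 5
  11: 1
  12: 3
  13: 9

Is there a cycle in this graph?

No

DFS, tracking each vertex's parent; an edge to a visited non-parent vertex closes a cycle.
Start from 12:
visit 12 (parent –)
  visit 3 (parent 12)
    3–12: parent, skip
visit 1 (parent –)
  visit 2 (parent 1)
    2–1: parent, skip
  visit 4 (parent 1)
    visit 7 (parent 4)
      visit 9 (parent 7)
        visit 13 (parent 9)
          13–9: parent, skip
        9–7: parent, skip
        visit 5 (parent 9)
          5–9: parent, skip
          visit 10 (parent 5)
            10–5: parent, skip
      7–4: parent, skip
    4–1: parent, skip
  visit 11 (parent 1)
    11–1: parent, skip
  visit 8 (parent 1)
    8–1: parent, skip
visit 6 (parent –)
No non-parent visited neighbor found — the graph is a forest.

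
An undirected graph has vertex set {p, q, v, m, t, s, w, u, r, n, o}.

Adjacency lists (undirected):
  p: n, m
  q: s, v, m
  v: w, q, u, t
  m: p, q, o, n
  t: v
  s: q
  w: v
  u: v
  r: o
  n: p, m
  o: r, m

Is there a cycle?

Yes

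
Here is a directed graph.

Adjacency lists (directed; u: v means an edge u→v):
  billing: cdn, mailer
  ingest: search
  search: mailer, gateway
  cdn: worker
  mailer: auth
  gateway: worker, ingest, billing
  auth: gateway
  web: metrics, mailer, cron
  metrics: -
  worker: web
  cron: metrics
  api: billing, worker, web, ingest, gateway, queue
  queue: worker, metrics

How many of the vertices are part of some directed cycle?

A vertex is on a directed cycle iff it belongs to a strongly connected component of size ≥ 2 (or has a self-loop).
The vertices on cycles are {cdn, web, auth, ingest, mailer, search, worker, billing, gateway} — 9 in total.

9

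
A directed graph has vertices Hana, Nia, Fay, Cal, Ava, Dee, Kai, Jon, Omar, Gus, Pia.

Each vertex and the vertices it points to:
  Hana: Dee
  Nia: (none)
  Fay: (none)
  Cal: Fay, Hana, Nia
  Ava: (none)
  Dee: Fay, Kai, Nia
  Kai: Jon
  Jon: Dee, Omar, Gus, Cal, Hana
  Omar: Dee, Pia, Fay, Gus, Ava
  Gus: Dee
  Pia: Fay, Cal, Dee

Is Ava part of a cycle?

No

Ava lies on a cycle iff there is a path from Ava back to itself.
Exploring from Ava, it never reaches itself; equivalently, its strongly connected component is a singleton.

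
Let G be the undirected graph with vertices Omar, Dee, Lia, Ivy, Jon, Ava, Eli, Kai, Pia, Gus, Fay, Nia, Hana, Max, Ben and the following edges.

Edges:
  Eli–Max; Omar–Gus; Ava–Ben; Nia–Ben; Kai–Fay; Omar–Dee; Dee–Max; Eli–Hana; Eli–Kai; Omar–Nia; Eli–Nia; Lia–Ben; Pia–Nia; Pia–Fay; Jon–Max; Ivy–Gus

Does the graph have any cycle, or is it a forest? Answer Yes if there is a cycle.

Yes

DFS, tracking each vertex's parent; an edge to a visited non-parent vertex closes a cycle.
Start from Fay:
visit Fay (parent –)
  visit Kai (parent Fay)
    Kai–Fay: parent, skip
    visit Eli (parent Kai)
      visit Nia (parent Eli)
        Nia–Eli: parent, skip
        visit Pia (parent Nia)
          Pia–Nia: parent, skip
          Pia–Fay: Fay visited and ≠ parent → cycle
Cycle: Fay – Kai – Eli – Nia – Pia – Fay.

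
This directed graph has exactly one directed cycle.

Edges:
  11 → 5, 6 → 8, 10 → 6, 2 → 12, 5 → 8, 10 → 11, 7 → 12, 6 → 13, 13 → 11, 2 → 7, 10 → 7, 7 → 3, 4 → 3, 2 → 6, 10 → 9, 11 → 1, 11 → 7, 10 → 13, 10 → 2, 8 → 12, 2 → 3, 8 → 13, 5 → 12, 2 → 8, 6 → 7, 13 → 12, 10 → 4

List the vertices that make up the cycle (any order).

5, 8, 11, 13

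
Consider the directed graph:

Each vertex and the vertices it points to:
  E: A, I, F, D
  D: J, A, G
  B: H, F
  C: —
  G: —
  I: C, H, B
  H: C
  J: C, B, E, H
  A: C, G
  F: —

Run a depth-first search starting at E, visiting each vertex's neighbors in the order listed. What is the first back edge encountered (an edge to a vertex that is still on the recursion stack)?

J→E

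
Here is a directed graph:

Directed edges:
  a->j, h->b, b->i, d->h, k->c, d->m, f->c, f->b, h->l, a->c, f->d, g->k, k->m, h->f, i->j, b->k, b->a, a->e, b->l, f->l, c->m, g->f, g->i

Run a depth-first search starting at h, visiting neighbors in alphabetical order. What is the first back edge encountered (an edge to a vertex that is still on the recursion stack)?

d→h

DFS from h (visiting neighbors in alphabetical order); mark gray on enter, black on exit:
h gray
  b gray
    a gray
      c gray
        m gray
        m black
      c black
      e gray
      e black
      j gray
      j black
    a black
    i gray
      i→j: j black — skip
    i black
    k gray
      k→c: c black — skip
      k→m: m black — skip
    k black
    l gray
    l black
  b black
  f gray
    f→b: b black — skip
    f→c: c black — skip
    d gray
      d→h: h is gray → back edge
First back edge: d → h.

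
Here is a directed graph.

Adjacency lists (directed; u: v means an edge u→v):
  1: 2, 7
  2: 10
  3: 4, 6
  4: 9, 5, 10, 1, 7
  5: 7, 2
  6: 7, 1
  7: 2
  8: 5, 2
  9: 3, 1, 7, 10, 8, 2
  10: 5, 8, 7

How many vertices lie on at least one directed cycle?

A vertex is on a directed cycle iff it belongs to a strongly connected component of size ≥ 2 (or has a self-loop).
The vertices on cycles are {2, 3, 4, 5, 7, 8, 9, 10} — 8 in total.

8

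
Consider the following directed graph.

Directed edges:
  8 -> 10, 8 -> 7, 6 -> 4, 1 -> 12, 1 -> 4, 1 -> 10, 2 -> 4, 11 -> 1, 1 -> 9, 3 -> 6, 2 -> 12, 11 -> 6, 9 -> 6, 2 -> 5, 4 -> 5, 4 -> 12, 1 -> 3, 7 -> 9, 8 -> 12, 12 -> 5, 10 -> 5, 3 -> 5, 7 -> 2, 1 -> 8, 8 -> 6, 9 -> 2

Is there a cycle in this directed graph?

DFS with white/gray/black marking, starting from 11:
11 gray
  6 gray
    4 gray
      5 gray
      5 black
      12 gray
        12→5: 5 black — skip
      12 black
    4 black
  6 black
  1 gray
    3 gray
      3→6: 6 black — skip
      3→5: 5 black — skip
    3 black
    1→12: 12 black — skip
    8 gray
      8→6: 6 black — skip
      8→12: 12 black — skip
      10 gray
        10→5: 5 black — skip
      10 black
      7 gray
        9 gray
          2 gray
            2→5: 5 black — skip
            2→12: 12 black — skip
            2→4: 4 black — skip
          2 black
          9→6: 6 black — skip
        9 black
        7→2: 2 black — skip
      7 black
    8 black
    1→10: 10 black — skip
    1→4: 4 black — skip
    1→9: 9 black — skip
  1 black
11 black
Every edge goes to a white or black vertex — no back edge, so the graph is acyclic.

No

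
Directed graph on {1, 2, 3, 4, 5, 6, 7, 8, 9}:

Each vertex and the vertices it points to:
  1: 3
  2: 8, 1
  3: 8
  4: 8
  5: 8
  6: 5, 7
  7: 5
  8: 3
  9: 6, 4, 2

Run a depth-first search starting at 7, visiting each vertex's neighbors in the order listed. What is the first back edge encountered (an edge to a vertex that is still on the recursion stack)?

DFS from 7 (visiting each vertex's neighbors in the order listed); mark gray on enter, black on exit:
7 gray
  5 gray
    8 gray
      3 gray
        3→8: 8 is gray → back edge
First back edge: 3 → 8.

3->8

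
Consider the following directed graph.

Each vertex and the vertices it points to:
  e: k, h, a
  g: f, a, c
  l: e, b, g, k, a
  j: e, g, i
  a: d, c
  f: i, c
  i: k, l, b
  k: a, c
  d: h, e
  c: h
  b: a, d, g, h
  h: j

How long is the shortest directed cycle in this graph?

For each vertex v, BFS finds the shortest path from v back to v.
The shortest such closed walk is j → e → h → j, length 3.

3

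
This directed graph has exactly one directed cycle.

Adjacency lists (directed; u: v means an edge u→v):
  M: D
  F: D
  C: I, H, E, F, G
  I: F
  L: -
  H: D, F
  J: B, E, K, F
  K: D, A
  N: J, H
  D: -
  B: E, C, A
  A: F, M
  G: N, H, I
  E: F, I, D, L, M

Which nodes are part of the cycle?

DFS with gray/black marking from G:
G gray
  N gray
    J gray
      B gray
        E gray
          F gray
            D gray
            D black
          F black
          I gray
            I→F: F black — skip
          I black
          E→D: D black — skip
          L gray
          L black
          M gray
            M→D: D black — skip
          M black
        E black
        C gray
          C→I: I black — skip
          H gray
            H→D: D black — skip
            H→F: F black — skip
          H black
          C→E: E black — skip
          C→F: F black — skip
          C→G: G is gray → back edge
Back edge closes the cycle G → N → J → B → C → G; its vertices are {B, C, G, J, N}.

B, C, G, J, N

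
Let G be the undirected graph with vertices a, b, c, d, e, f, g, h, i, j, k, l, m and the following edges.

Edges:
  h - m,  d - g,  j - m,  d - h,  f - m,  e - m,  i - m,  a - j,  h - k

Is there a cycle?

No

DFS, tracking each vertex's parent; an edge to a visited non-parent vertex closes a cycle.
Start from a:
visit a (parent –)
  visit j (parent a)
    j–a: parent, skip
    visit m (parent j)
      visit e (parent m)
        e–m: parent, skip
      visit h (parent m)
        h–m: parent, skip
        visit d (parent h)
          d–h: parent, skip
          visit g (parent d)
            g–d: parent, skip
        visit k (parent h)
          k–h: parent, skip
      visit i (parent m)
        i–m: parent, skip
      m–j: parent, skip
      visit f (parent m)
        f–m: parent, skip
visit b (parent –)
visit c (parent –)
visit l (parent –)
No non-parent visited neighbor found — the graph is a forest.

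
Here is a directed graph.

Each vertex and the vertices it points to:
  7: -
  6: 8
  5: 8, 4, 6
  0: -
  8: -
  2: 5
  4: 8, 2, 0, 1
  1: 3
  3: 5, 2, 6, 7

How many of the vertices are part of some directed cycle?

A vertex is on a directed cycle iff it belongs to a strongly connected component of size ≥ 2 (or has a self-loop).
The vertices on cycles are {1, 2, 3, 4, 5} — 5 in total.

5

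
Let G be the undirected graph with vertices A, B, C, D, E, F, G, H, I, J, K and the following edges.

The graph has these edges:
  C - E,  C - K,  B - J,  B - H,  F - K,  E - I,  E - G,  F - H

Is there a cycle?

No

DFS, tracking each vertex's parent; an edge to a visited non-parent vertex closes a cycle.
Start from G:
visit G (parent –)
  visit E (parent G)
    visit I (parent E)
      I–E: parent, skip
    E–G: parent, skip
    visit C (parent E)
      visit K (parent C)
        visit F (parent K)
          visit H (parent F)
            H–F: parent, skip
            visit B (parent H)
              B–H: parent, skip
              visit J (parent B)
                J–B: parent, skip
          F–K: parent, skip
        K–C: parent, skip
      C–E: parent, skip
visit A (parent –)
visit D (parent –)
No non-parent visited neighbor found — the graph is a forest.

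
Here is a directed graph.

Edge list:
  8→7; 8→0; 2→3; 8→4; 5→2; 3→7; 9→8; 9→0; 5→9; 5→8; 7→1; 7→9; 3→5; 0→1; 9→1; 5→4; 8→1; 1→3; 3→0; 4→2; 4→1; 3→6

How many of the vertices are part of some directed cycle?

A vertex is on a directed cycle iff it belongs to a strongly connected component of size ≥ 2 (or has a self-loop).
The vertices on cycles are {0, 1, 2, 3, 4, 5, 7, 8, 9} — 9 in total.

9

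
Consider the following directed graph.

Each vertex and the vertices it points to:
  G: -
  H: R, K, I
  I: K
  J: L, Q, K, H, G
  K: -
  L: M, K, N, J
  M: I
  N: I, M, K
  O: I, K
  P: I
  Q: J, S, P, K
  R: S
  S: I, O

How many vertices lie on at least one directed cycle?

3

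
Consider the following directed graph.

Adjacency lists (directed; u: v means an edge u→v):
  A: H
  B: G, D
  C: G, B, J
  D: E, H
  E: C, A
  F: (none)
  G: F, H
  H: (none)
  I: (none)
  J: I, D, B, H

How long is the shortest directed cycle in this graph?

For each vertex v, BFS finds the shortest path from v back to v.
The shortest such closed walk is D → E → C → J → D, length 4.

4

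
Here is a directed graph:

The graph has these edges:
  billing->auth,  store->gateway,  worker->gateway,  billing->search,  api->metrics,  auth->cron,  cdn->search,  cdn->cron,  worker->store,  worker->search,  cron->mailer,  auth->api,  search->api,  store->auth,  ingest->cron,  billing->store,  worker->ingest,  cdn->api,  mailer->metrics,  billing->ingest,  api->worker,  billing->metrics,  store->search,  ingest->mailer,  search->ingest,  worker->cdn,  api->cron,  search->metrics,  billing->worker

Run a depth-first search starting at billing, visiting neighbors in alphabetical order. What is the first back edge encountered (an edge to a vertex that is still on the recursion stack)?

cdn->api

DFS from billing (visiting neighbors in alphabetical order); mark gray on enter, black on exit:
billing gray
  auth gray
    api gray
      cron gray
        mailer gray
          metrics gray
          metrics black
        mailer black
      cron black
      api→metrics: metrics black — skip
      worker gray
        cdn gray
          cdn→api: api is gray → back edge
First back edge: cdn → api.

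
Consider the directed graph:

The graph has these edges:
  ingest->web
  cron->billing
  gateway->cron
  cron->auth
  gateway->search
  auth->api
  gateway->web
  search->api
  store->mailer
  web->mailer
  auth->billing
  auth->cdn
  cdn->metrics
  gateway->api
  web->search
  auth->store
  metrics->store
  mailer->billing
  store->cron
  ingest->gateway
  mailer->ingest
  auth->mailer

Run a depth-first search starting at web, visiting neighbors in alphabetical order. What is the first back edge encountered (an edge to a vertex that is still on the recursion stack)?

store→cron

DFS from web (visiting neighbors in alphabetical order); mark gray on enter, black on exit:
web gray
  mailer gray
    billing gray
    billing black
    ingest gray
      gateway gray
        api gray
        api black
        cron gray
          auth gray
            auth→api: api black — skip
            auth→billing: billing black — skip
            cdn gray
              metrics gray
                store gray
                  store→cron: cron is gray → back edge
First back edge: store → cron.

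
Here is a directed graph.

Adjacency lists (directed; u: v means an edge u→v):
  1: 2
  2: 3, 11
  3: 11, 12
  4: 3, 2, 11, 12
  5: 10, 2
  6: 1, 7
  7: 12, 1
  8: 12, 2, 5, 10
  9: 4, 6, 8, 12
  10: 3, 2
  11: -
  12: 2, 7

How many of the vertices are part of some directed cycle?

5

A vertex is on a directed cycle iff it belongs to a strongly connected component of size ≥ 2 (or has a self-loop).
The vertices on cycles are {1, 2, 3, 7, 12} — 5 in total.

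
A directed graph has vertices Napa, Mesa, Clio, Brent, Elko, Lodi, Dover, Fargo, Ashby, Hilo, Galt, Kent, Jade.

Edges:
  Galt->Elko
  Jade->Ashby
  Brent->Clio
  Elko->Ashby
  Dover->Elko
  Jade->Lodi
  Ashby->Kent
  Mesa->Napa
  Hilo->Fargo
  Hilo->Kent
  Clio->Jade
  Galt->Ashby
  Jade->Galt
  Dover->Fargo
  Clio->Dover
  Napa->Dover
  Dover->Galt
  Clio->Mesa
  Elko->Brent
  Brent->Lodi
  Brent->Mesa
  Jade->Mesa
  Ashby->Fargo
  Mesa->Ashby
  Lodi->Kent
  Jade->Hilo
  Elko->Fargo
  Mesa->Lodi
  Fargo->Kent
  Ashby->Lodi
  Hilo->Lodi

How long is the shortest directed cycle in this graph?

4

For each vertex v, BFS finds the shortest path from v back to v.
The shortest such closed walk is Brent → Clio → Dover → Elko → Brent, length 4.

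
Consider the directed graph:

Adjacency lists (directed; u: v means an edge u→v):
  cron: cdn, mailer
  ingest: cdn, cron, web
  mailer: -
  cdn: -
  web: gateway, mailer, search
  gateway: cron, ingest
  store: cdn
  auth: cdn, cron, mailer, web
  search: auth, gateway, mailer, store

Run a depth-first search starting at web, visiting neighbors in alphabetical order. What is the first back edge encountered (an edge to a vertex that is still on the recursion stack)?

DFS from web (visiting neighbors in alphabetical order); mark gray on enter, black on exit:
web gray
  gateway gray
    cron gray
      cdn gray
      cdn black
      mailer gray
      mailer black
    cron black
    ingest gray
      ingest→cdn: cdn black — skip
      ingest→cron: cron black — skip
      ingest→web: web is gray → back edge
First back edge: ingest → web.

ingest→web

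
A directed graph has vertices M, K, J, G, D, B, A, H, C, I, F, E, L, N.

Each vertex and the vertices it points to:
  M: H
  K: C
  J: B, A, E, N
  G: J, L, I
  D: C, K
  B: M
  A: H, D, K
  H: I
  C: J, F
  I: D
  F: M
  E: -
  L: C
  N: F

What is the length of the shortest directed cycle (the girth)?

For each vertex v, BFS finds the shortest path from v back to v.
The shortest such closed walk is J → A → K → C → J, length 4.

4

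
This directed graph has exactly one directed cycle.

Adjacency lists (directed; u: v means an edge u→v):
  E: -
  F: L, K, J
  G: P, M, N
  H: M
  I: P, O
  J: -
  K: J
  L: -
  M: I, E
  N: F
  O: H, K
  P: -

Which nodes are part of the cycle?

H, I, M, O

DFS with gray/black marking from M:
M gray
  I gray
    P gray
    P black
    O gray
      H gray
        H→M: M is gray → back edge
Back edge closes the cycle M → I → O → H → M; its vertices are {H, I, M, O}.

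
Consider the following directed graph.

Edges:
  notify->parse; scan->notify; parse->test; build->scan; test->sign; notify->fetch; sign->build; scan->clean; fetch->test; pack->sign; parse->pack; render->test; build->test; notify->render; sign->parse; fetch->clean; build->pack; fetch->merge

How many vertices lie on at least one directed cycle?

9

A vertex is on a directed cycle iff it belongs to a strongly connected component of size ≥ 2 (or has a self-loop).
The vertices on cycles are {pack, scan, sign, test, build, fetch, parse, notify, render} — 9 in total.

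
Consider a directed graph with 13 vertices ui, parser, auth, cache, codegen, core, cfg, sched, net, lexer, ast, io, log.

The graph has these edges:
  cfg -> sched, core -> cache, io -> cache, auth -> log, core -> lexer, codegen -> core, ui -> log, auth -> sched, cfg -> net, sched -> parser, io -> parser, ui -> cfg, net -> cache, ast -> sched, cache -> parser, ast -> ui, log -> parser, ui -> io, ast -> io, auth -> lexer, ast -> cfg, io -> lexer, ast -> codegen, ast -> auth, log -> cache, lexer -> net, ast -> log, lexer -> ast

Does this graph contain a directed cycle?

Yes

DFS with white/gray/black marking, starting from lexer:
lexer gray
  ast gray
    auth gray
      sched gray
        parser gray
        parser black
      sched black
      auth→lexer: lexer is gray → back edge
Back edge found, so a cycle exists: lexer → ast → auth → lexer.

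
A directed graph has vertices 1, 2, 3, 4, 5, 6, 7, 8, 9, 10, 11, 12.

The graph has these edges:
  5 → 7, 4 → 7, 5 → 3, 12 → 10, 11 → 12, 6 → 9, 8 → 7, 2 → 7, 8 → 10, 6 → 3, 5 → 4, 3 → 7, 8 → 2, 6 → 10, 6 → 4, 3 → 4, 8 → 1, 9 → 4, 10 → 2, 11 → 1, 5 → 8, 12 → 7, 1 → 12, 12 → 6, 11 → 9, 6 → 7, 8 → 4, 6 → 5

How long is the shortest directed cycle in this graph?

5

For each vertex v, BFS finds the shortest path from v back to v.
The shortest such closed walk is 1 → 12 → 6 → 5 → 8 → 1, length 5.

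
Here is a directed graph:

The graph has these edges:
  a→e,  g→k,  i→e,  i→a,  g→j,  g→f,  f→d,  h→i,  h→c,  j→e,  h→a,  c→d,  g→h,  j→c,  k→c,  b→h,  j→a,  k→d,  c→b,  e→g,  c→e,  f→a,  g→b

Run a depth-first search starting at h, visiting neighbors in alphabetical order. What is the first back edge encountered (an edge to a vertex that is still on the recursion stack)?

b->h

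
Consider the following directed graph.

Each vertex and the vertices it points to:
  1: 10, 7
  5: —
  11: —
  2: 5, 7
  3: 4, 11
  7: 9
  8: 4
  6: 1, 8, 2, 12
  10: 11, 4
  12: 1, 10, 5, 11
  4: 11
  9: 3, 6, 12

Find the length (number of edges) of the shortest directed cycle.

4

For each vertex v, BFS finds the shortest path from v back to v.
The shortest such closed walk is 9 → 6 → 1 → 7 → 9, length 4.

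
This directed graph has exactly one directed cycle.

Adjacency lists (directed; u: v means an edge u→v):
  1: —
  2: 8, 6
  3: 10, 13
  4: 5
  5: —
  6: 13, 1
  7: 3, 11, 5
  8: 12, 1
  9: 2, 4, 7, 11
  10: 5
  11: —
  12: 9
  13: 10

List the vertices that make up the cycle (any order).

DFS with gray/black marking from 9:
9 gray
  2 gray
    8 gray
      12 gray
        12→9: 9 is gray → back edge
Back edge closes the cycle 9 → 2 → 8 → 12 → 9; its vertices are {2, 8, 9, 12}.

2, 8, 9, 12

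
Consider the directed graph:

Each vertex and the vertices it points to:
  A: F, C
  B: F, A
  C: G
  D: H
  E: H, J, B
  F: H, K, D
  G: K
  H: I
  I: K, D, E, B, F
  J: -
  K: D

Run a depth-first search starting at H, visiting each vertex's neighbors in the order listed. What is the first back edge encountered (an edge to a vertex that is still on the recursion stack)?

D->H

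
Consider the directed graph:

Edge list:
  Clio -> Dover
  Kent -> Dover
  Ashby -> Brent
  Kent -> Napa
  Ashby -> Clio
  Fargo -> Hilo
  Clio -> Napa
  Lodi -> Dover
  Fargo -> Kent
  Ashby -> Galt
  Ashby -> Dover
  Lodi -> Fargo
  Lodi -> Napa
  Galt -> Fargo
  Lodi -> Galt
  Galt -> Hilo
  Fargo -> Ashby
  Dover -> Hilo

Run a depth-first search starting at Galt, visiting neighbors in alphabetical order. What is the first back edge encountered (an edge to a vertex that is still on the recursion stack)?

DFS from Galt (visiting neighbors in alphabetical order); mark gray on enter, black on exit:
Galt gray
  Fargo gray
    Ashby gray
      Brent gray
      Brent black
      Clio gray
        Dover gray
          Hilo gray
          Hilo black
        Dover black
        Napa gray
        Napa black
      Clio black
      Ashby→Dover: Dover black — skip
      Ashby→Galt: Galt is gray → back edge
First back edge: Ashby → Galt.

Ashby->Galt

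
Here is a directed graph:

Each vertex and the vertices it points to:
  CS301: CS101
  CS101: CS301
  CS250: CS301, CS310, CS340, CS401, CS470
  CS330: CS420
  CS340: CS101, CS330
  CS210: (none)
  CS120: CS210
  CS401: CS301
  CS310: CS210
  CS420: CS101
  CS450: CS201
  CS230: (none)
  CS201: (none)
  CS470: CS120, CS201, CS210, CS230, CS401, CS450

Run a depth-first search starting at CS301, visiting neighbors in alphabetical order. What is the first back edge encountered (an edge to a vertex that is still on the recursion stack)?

CS101→CS301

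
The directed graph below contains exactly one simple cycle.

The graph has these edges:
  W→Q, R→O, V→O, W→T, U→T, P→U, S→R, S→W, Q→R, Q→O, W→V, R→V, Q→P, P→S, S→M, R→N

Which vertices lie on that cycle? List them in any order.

P, Q, S, W

DFS with gray/black marking from P:
P gray
  S gray
    M gray
    M black
    R gray
      N gray
      N black
      O gray
      O black
      V gray
        V→O: O black — skip
      V black
    R black
    W gray
      Q gray
        Q→O: O black — skip
        Q→R: R black — skip
        Q→P: P is gray → back edge
Back edge closes the cycle P → S → W → Q → P; its vertices are {P, Q, S, W}.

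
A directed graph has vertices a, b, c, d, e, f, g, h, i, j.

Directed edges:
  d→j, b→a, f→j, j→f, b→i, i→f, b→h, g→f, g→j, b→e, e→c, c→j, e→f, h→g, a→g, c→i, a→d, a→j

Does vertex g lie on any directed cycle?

No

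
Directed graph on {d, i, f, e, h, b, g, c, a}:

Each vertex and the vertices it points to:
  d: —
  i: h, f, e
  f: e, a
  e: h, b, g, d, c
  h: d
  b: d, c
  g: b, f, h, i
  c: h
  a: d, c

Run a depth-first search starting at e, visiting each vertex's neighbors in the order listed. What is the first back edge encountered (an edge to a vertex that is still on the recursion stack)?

DFS from e (visiting each vertex's neighbors in the order listed); mark gray on enter, black on exit:
e gray
  h gray
    d gray
    d black
  h black
  b gray
    b→d: d black — skip
    c gray
      c→h: h black — skip
    c black
  b black
  g gray
    g→b: b black — skip
    f gray
      f→e: e is gray → back edge
First back edge: f → e.

f->e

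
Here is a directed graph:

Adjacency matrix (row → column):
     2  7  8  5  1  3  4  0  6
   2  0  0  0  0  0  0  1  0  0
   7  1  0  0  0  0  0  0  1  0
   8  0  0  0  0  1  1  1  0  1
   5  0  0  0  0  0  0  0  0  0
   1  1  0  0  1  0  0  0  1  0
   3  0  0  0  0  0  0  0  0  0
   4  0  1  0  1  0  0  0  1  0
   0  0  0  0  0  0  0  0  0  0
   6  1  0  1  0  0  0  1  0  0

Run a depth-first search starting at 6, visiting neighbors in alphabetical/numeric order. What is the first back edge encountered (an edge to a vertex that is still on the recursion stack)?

DFS from 6 (visiting neighbors in alphabetical/numeric order); mark gray on enter, black on exit:
6 gray
  2 gray
    4 gray
      0 gray
      0 black
      5 gray
      5 black
      7 gray
        7→0: 0 black — skip
        7→2: 2 is gray → back edge
First back edge: 7 → 2.

7->2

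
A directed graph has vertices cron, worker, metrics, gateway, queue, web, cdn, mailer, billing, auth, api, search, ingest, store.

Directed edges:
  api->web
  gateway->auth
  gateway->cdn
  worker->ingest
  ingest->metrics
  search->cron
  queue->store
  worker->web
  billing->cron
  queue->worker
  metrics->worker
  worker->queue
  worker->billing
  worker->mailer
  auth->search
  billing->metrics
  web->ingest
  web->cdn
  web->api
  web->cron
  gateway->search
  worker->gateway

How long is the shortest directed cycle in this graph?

For each vertex v, BFS finds the shortest path from v back to v.
The shortest such closed walk is worker → queue → worker, length 2.

2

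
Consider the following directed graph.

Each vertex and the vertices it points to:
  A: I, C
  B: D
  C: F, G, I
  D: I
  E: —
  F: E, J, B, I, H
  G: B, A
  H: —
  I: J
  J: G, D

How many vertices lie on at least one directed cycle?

A vertex is on a directed cycle iff it belongs to a strongly connected component of size ≥ 2 (or has a self-loop).
The vertices on cycles are {A, B, C, D, F, G, I, J} — 8 in total.

8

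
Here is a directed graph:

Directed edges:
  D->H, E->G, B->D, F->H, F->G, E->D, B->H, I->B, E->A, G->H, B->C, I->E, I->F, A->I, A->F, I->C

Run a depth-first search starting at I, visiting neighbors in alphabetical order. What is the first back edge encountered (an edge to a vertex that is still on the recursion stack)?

DFS from I (visiting neighbors in alphabetical order); mark gray on enter, black on exit:
I gray
  B gray
    C gray
    C black
    D gray
      H gray
      H black
    D black
    B→H: H black — skip
  B black
  I→C: C black — skip
  E gray
    A gray
      F gray
        G gray
          G→H: H black — skip
        G black
        F→H: H black — skip
      F black
      A→I: I is gray → back edge
First back edge: A → I.

A→I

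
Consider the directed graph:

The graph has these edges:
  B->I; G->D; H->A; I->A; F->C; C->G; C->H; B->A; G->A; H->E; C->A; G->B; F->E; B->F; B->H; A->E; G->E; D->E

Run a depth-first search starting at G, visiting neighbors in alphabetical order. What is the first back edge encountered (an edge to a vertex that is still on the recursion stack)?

C->G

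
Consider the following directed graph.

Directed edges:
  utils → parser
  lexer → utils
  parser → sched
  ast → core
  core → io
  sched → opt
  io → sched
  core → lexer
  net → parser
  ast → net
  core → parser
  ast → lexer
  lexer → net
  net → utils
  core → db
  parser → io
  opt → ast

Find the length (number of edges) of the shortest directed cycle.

For each vertex v, BFS finds the shortest path from v back to v.
The shortest such closed walk is opt → ast → net → parser → sched → opt, length 5.

5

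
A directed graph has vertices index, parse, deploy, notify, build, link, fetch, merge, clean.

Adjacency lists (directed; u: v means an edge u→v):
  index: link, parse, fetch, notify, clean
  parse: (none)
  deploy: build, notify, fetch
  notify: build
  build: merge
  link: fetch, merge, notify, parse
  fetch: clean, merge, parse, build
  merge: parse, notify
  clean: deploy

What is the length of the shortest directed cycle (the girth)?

3

For each vertex v, BFS finds the shortest path from v back to v.
The shortest such closed walk is clean → deploy → fetch → clean, length 3.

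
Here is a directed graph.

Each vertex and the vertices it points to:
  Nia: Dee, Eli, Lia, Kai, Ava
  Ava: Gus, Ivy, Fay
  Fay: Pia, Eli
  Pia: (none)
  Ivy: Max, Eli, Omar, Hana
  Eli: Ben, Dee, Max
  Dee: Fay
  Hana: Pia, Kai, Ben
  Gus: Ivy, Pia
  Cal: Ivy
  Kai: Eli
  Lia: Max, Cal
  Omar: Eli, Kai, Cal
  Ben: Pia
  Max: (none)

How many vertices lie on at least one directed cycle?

A vertex is on a directed cycle iff it belongs to a strongly connected component of size ≥ 2 (or has a self-loop).
The vertices on cycles are {Cal, Dee, Eli, Fay, Ivy, Omar} — 6 in total.

6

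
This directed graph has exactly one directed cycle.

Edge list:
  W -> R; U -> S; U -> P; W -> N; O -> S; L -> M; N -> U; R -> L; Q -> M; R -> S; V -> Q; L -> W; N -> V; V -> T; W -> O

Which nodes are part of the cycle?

L, R, W

DFS with gray/black marking from W:
W gray
  N gray
    U gray
      S gray
      S black
      P gray
      P black
    U black
    V gray
      Q gray
        M gray
        M black
      Q black
      T gray
      T black
    V black
  N black
  O gray
    O→S: S black — skip
  O black
  R gray
    L gray
      L→M: M black — skip
      L→W: W is gray → back edge
Back edge closes the cycle W → R → L → W; its vertices are {L, R, W}.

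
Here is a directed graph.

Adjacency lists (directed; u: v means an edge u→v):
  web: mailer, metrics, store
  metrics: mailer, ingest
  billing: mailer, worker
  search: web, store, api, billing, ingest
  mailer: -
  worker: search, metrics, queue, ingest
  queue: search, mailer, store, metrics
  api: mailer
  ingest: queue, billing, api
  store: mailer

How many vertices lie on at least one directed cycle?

A vertex is on a directed cycle iff it belongs to a strongly connected component of size ≥ 2 (or has a self-loop).
The vertices on cycles are {web, queue, ingest, search, worker, billing, metrics} — 7 in total.

7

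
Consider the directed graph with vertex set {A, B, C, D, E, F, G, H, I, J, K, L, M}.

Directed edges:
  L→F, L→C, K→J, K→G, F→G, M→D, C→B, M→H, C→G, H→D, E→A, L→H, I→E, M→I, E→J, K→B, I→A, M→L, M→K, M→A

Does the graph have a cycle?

DFS with white/gray/black marking, starting from H:
H gray
  D gray
  D black
H black
A gray
A black
B gray
B black
C gray
  G gray
  G black
  C→B: B black — skip
C black
E gray
  E→A: A black — skip
  J gray
  J black
E black
F gray
  F→G: G black — skip
F black
I gray
  I→E: E black — skip
  I→A: A black — skip
I black
K gray
  K→G: G black — skip
  K→B: B black — skip
  K→J: J black — skip
K black
L gray
  L→C: C black — skip
  L→F: F black — skip
  L→H: H black — skip
L black
M gray
  M→I: I black — skip
  M→L: L black — skip
  M→H: H black — skip
  M→K: K black — skip
  M→D: D black — skip
  M→A: A black — skip
M black
Every edge goes to a white or black vertex — no back edge, so the graph is acyclic.

No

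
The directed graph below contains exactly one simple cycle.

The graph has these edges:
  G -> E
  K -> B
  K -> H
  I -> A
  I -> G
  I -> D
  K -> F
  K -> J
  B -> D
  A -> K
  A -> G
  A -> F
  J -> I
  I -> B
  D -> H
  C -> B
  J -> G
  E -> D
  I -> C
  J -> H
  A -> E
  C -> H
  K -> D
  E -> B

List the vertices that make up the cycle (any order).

DFS with gray/black marking from J:
J gray
  H gray
  H black
  I gray
    A gray
      K gray
        F gray
        F black
        K→J: J is gray → back edge
Back edge closes the cycle J → I → A → K → J; its vertices are {A, I, J, K}.

A, I, J, K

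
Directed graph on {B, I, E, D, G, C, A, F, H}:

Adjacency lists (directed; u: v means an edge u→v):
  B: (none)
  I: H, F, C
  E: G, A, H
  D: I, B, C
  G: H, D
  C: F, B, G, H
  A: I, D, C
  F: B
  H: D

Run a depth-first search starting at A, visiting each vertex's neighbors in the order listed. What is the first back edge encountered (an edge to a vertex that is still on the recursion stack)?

D->I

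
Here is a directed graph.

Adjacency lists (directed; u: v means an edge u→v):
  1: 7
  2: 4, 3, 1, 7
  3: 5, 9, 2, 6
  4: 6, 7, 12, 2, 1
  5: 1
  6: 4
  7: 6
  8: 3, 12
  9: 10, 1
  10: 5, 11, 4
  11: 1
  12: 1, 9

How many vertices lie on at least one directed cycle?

11

A vertex is on a directed cycle iff it belongs to a strongly connected component of size ≥ 2 (or has a self-loop).
The vertices on cycles are {1, 2, 3, 4, 5, 6, 7, 9, 10, 11, 12} — 11 in total.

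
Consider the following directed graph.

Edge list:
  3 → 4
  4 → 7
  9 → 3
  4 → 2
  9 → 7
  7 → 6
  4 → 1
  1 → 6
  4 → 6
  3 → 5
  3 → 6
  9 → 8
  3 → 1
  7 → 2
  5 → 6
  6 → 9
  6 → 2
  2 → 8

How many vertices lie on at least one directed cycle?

A vertex is on a directed cycle iff it belongs to a strongly connected component of size ≥ 2 (or has a self-loop).
The vertices on cycles are {1, 3, 4, 5, 6, 7, 9} — 7 in total.

7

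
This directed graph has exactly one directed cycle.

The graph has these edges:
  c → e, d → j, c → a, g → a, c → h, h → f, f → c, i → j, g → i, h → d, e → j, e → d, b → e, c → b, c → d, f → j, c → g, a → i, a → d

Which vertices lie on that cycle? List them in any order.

c, f, h

DFS with gray/black marking from c:
c gray
  h gray
    f gray
      j gray
      j black
      f→c: c is gray → back edge
Back edge closes the cycle c → h → f → c; its vertices are {c, f, h}.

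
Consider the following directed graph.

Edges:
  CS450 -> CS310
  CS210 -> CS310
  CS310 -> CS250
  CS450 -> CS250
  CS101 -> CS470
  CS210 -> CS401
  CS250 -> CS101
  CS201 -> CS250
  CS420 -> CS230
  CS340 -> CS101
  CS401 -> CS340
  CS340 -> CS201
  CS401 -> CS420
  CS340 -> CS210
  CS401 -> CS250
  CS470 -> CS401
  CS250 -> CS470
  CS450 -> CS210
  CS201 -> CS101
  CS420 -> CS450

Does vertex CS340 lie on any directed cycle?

CS340 is on a cycle iff CS340 can reach itself via ≥1 edge.
CS340 → CS210 → CS401 → CS340 — yes.

Yes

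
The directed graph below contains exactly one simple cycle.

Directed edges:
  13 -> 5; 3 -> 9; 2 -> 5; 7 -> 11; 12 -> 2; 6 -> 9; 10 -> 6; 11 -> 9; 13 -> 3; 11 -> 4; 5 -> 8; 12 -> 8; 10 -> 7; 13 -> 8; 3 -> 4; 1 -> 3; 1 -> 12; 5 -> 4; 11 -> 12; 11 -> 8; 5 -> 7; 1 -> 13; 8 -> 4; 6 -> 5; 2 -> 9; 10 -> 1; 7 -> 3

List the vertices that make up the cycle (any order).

DFS with gray/black marking from 7:
7 gray
  11 gray
    9 gray
    9 black
    12 gray
      2 gray
        2→9: 9 black — skip
        5 gray
          5→7: 7 is gray → back edge
Back edge closes the cycle 7 → 11 → 12 → 2 → 5 → 7; its vertices are {2, 5, 7, 11, 12}.

2, 5, 7, 11, 12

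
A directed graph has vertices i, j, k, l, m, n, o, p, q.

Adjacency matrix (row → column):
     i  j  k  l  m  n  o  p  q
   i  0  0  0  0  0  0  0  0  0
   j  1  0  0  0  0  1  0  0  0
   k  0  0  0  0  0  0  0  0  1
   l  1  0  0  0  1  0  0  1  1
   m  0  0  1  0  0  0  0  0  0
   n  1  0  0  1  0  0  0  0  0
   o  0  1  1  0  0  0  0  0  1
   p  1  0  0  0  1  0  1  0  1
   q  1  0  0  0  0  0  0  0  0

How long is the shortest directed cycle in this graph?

For each vertex v, BFS finds the shortest path from v back to v.
The shortest such closed walk is l → p → o → j → n → l, length 5.

5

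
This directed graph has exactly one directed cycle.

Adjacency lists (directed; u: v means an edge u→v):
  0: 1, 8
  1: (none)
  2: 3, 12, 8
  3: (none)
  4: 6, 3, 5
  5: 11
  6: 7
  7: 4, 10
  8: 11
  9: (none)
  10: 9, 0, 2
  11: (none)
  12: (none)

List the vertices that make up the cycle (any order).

DFS with gray/black marking from 7:
7 gray
  4 gray
    6 gray
      6→7: 7 is gray → back edge
Back edge closes the cycle 7 → 4 → 6 → 7; its vertices are {4, 6, 7}.

4, 6, 7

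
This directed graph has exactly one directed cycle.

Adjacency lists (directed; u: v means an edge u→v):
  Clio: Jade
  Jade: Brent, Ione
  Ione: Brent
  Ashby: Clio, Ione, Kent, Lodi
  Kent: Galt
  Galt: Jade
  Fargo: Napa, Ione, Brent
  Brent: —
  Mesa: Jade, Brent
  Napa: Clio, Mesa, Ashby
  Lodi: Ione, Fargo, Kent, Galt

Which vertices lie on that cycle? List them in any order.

DFS with gray/black marking from Fargo:
Fargo gray
  Napa gray
    Clio gray
      Jade gray
        Brent gray
        Brent black
        Ione gray
          Ione→Brent: Brent black — skip
        Ione black
      Jade black
    Clio black
    Mesa gray
      Mesa→Jade: Jade black — skip
      Mesa→Brent: Brent black — skip
    Mesa black
    Ashby gray
      Ashby→Clio: Clio black — skip
      Ashby→Ione: Ione black — skip
      Kent gray
        Galt gray
          Galt→Jade: Jade black — skip
        Galt black
      Kent black
      Lodi gray
        Lodi→Ione: Ione black — skip
        Lodi→Fargo: Fargo is gray → back edge
Back edge closes the cycle Fargo → Napa → Ashby → Lodi → Fargo; its vertices are {Lodi, Napa, Ashby, Fargo}.

Lodi, Napa, Ashby, Fargo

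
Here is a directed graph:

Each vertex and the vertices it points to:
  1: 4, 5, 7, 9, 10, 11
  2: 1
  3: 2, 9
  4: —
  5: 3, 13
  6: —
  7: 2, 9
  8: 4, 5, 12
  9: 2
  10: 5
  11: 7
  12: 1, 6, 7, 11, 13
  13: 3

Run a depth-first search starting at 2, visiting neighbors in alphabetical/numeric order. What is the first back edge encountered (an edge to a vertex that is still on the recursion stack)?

3→2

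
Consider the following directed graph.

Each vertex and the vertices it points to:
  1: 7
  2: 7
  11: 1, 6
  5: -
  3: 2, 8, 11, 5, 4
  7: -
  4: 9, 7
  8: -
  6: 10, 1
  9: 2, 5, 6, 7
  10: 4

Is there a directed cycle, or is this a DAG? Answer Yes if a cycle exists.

DFS with white/gray/black marking, starting from 9:
9 gray
  2 gray
    7 gray
    7 black
  2 black
  5 gray
  5 black
  6 gray
    10 gray
      4 gray
        4→9: 9 is gray → back edge
Back edge found, so a cycle exists: 9 → 6 → 10 → 4 → 9.

Yes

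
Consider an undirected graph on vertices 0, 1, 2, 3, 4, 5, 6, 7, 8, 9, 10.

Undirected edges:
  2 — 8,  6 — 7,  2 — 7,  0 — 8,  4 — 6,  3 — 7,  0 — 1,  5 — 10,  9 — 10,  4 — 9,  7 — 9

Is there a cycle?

Yes

DFS, tracking each vertex's parent; an edge to a visited non-parent vertex closes a cycle.
Start from 10:
visit 10 (parent –)
  visit 9 (parent 10)
    visit 4 (parent 9)
      4–9: parent, skip
      visit 6 (parent 4)
        visit 7 (parent 6)
          visit 3 (parent 7)
            3–7: parent, skip
          7–6: parent, skip
          7–9: 9 visited and ≠ parent → cycle
Cycle: 9 – 4 – 6 – 7 – 9.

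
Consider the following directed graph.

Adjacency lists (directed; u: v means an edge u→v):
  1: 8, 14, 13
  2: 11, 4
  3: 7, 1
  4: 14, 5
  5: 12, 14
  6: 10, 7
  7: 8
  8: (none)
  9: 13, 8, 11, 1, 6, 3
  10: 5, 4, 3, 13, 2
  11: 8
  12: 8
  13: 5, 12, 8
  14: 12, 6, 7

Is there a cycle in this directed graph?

Yes

DFS with white/gray/black marking, starting from 6:
6 gray
  10 gray
    5 gray
      12 gray
        8 gray
        8 black
      12 black
      14 gray
        14→12: 12 black — skip
        14→6: 6 is gray → back edge
Back edge found, so a cycle exists: 6 → 10 → 5 → 14 → 6.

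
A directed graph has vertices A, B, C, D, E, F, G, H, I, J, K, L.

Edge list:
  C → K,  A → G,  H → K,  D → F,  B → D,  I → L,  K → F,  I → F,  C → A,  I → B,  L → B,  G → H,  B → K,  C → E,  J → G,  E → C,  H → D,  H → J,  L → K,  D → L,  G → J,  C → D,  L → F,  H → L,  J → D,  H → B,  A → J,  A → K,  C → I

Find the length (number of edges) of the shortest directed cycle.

2

For each vertex v, BFS finds the shortest path from v back to v.
The shortest such closed walk is C → E → C, length 2.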